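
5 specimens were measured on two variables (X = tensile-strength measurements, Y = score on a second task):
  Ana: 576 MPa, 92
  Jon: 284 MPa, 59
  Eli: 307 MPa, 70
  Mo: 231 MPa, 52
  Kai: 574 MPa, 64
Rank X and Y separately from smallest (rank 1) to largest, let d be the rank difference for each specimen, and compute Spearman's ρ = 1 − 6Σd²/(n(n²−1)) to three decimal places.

Ranks of variable 1: 5, 2, 3, 1, 4
Ranks of variable 2: 5, 2, 4, 1, 3
d = r₁ − r₂: 0, 0, -1, 0, 1
d²: 0, 0, 1, 0, 1; Σd² = 2
ρ = 1 − 6·2/(5·24) = 1 − 12/120 = 0.900

0.900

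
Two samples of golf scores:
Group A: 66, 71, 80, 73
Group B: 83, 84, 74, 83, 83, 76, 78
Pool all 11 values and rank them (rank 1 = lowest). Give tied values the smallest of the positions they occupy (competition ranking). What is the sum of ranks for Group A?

13

Sorted (ascending): 66, 71, 73, 74, 76, 78, 80, 83, 83, 83, 84
The 3 values of 83 occupy positions 8–10 → each gets rank 8.
Group A values → pooled ranks: 66→1, 71→2, 80→7, 73→3
Rank sum = 1 + 2 + 7 + 3 = 13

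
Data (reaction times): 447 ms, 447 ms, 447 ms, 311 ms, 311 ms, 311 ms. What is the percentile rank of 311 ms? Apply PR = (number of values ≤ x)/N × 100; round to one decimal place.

50.0

N = 6.
Strictly below 311: 0. Equal to 311: 3.
PR = 3/6 × 100 = 50.0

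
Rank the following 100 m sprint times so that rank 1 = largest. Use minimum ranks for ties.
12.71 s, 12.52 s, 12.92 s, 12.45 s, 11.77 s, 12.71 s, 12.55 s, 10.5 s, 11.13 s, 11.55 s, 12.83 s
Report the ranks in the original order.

3, 6, 1, 7, 8, 3, 5, 11, 10, 9, 2

Sorted (descending): 12.92, 12.83, 12.71, 12.71, 12.55, 12.52, 12.45, 11.77, 11.55, 11.13, 10.5
The 2 values of 12.71 occupy positions 3–4 → each gets rank 3.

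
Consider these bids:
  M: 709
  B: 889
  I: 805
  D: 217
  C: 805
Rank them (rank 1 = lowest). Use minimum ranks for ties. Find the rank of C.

3

Sorted (ascending): 217, 709, 805, 805, 889
The 2 values of 805 occupy positions 3–4 → each gets rank 3.
C has value 805 → rank 3.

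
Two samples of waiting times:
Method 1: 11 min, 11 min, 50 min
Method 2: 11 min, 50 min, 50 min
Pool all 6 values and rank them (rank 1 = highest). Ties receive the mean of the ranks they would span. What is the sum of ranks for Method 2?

Sorted (descending): 50, 50, 50, 11, 11, 11
The 3 values of 50 occupy positions 1–3 → average rank 2.
The 3 values of 11 occupy positions 4–6 → average rank 5.
Method 2 values → pooled ranks: 11→5, 50→2, 50→2
Rank sum = 5 + 2 + 2 = 9

9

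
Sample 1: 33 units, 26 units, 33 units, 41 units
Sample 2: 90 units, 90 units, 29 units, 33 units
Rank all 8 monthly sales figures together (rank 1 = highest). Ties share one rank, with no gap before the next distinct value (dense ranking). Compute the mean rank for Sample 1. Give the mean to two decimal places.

Sorted (descending): 90, 90, 41, 33, 33, 33, 29, 26
The 2 values of 90 share dense rank 1.
The 3 values of 33 share dense rank 3.
Remaining distinct values take the next consecutive integers.
Sample 1 values → pooled ranks: 33→3, 26→5, 33→3, 41→2
Mean rank = (3 + 5 + 3 + 2) / 4 = 3.25

3.25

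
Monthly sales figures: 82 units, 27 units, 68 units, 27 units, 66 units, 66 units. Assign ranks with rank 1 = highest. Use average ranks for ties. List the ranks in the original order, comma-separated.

1, 5.5, 2, 5.5, 3.5, 3.5

Sorted (descending): 82, 68, 66, 66, 27, 27
The 2 values of 66 occupy positions 3–4 → average rank (3+4)/2 = 3.5.
The 2 values of 27 occupy positions 5–6 → average rank (5+6)/2 = 5.5.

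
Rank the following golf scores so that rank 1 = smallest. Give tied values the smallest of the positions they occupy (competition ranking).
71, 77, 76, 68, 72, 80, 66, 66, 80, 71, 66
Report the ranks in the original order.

5, 9, 8, 4, 7, 10, 1, 1, 10, 5, 1

Sorted (ascending): 66, 66, 66, 68, 71, 71, 72, 76, 77, 80, 80
The 3 values of 66 occupy positions 1–3 → each gets rank 1.
The 2 values of 71 occupy positions 5–6 → each gets rank 5.
The 2 values of 80 occupy positions 10–11 → each gets rank 10.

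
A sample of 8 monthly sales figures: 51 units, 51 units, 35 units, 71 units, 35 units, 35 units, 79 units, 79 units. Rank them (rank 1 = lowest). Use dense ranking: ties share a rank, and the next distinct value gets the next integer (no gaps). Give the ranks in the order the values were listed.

2, 2, 1, 3, 1, 1, 4, 4

Sorted (ascending): 35, 35, 35, 51, 51, 71, 79, 79
The 3 values of 35 share dense rank 1.
The 2 values of 51 share dense rank 2.
The 2 values of 79 share dense rank 4.
Remaining distinct values take the next consecutive integers.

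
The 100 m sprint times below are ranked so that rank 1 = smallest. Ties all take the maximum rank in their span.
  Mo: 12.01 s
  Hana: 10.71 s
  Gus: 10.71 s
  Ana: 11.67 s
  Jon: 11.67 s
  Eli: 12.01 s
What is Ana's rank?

Sorted (ascending): 10.71, 10.71, 11.67, 11.67, 12.01, 12.01
The 2 values of 10.71 occupy positions 1–2 → each gets rank 2.
The 2 values of 11.67 occupy positions 3–4 → each gets rank 4.
The 2 values of 12.01 occupy positions 5–6 → each gets rank 6.
Ana has value 11.67 s → rank 4.

4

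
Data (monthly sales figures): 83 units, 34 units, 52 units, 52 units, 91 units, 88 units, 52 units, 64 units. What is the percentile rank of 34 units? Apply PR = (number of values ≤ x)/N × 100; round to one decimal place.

N = 8.
Strictly below 34: 0. Equal to 34: 1.
PR = 1/8 × 100 = 12.5

12.5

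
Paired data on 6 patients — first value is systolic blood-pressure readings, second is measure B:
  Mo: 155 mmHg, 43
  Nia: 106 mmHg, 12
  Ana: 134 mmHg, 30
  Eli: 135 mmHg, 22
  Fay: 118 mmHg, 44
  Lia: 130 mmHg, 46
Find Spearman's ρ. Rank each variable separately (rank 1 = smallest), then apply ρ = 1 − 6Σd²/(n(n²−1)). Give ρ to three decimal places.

0.086

Ranks of variable 1: 6, 1, 4, 5, 2, 3
Ranks of variable 2: 4, 1, 3, 2, 5, 6
d = r₁ − r₂: 2, 0, 1, 3, -3, -3
d²: 4, 0, 1, 9, 9, 9; Σd² = 32
ρ = 1 − 6·32/(6·35) = 1 − 192/210 = 0.086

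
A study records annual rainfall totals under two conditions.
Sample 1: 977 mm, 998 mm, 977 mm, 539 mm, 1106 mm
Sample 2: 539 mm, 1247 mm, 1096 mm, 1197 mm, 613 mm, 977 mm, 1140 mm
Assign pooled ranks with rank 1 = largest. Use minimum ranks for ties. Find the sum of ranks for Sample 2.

39

Sorted (descending): 1247, 1197, 1140, 1106, 1096, 998, 977, 977, 977, 613, 539, 539
The 3 values of 977 occupy positions 7–9 → each gets rank 7.
The 2 values of 539 occupy positions 11–12 → each gets rank 11.
Sample 2 values → pooled ranks: 539→11, 1247→1, 1096→5, 1197→2, 613→10, 977→7, 1140→3
Rank sum = 11 + 1 + 5 + 2 + 10 + 7 + 3 = 39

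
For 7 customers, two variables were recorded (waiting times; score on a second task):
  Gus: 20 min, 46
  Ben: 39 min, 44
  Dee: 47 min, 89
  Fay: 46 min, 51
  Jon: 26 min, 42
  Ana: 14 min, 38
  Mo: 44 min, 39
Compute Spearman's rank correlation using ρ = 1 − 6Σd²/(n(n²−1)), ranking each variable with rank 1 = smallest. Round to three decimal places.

Ranks of variable 1: 2, 4, 7, 6, 3, 1, 5
Ranks of variable 2: 5, 4, 7, 6, 3, 1, 2
d = r₁ − r₂: -3, 0, 0, 0, 0, 0, 3
d²: 9, 0, 0, 0, 0, 0, 9; Σd² = 18
ρ = 1 − 6·18/(7·48) = 1 − 108/336 = 0.679

0.679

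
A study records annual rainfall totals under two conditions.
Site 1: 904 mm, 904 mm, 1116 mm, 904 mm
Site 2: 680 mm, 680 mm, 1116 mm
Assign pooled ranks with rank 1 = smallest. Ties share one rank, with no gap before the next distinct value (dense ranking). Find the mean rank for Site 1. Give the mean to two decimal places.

Sorted (ascending): 680, 680, 904, 904, 904, 1116, 1116
The 2 values of 680 share dense rank 1.
The 3 values of 904 share dense rank 2.
The 2 values of 1116 share dense rank 3.
Site 1 values → pooled ranks: 904→2, 904→2, 1116→3, 904→2
Mean rank = (2 + 2 + 3 + 2) / 4 = 2.25

2.25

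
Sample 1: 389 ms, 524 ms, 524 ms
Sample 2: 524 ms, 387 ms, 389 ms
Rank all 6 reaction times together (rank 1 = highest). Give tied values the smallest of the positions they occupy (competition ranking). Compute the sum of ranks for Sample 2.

Sorted (descending): 524, 524, 524, 389, 389, 387
The 3 values of 524 occupy positions 1–3 → each gets rank 1.
The 2 values of 389 occupy positions 4–5 → each gets rank 4.
Sample 2 values → pooled ranks: 524→1, 387→6, 389→4
Rank sum = 1 + 6 + 4 = 11

11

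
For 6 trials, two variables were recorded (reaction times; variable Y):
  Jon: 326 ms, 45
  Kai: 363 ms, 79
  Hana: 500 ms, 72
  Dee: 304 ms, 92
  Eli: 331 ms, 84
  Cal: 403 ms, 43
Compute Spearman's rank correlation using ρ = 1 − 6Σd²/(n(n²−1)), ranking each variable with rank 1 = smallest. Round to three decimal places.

Ranks of variable 1: 2, 4, 6, 1, 3, 5
Ranks of variable 2: 2, 4, 3, 6, 5, 1
d = r₁ − r₂: 0, 0, 3, -5, -2, 4
d²: 0, 0, 9, 25, 4, 16; Σd² = 54
ρ = 1 − 6·54/(6·35) = 1 − 324/210 = -0.543

-0.543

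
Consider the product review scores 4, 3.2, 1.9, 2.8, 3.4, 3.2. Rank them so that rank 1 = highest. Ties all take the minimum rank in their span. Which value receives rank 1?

Sorted (descending): 4, 3.4, 3.2, 3.2, 2.8, 1.9
The 2 values of 3.2 occupy positions 3–4 → each gets rank 3.
Rank 1 → value 4.

4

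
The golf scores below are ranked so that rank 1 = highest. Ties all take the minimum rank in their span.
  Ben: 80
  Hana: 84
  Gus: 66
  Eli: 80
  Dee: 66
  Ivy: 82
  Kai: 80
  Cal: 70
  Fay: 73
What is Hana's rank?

Sorted (descending): 84, 82, 80, 80, 80, 73, 70, 66, 66
The 3 values of 80 occupy positions 3–5 → each gets rank 3.
The 2 values of 66 occupy positions 8–9 → each gets rank 8.
Hana has value 84 → rank 1.

1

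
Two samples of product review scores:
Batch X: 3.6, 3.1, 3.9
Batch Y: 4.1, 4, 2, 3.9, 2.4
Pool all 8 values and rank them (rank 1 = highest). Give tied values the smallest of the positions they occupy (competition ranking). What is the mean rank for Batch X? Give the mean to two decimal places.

Sorted (descending): 4.1, 4, 3.9, 3.9, 3.6, 3.1, 2.4, 2
The 2 values of 3.9 occupy positions 3–4 → each gets rank 3.
Batch X values → pooled ranks: 3.6→5, 3.1→6, 3.9→3
Mean rank = (5 + 6 + 3) / 3 = 4.67

4.67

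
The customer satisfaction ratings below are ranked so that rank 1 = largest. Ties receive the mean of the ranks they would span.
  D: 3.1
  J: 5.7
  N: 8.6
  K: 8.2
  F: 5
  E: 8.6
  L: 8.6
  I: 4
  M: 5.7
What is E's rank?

2

Sorted (descending): 8.6, 8.6, 8.6, 8.2, 5.7, 5.7, 5, 4, 3.1
The 3 values of 8.6 occupy positions 1–3 → average rank 2.
The 2 values of 5.7 occupy positions 5–6 → average rank (5+6)/2 = 5.5.
E has value 8.6 → rank 2.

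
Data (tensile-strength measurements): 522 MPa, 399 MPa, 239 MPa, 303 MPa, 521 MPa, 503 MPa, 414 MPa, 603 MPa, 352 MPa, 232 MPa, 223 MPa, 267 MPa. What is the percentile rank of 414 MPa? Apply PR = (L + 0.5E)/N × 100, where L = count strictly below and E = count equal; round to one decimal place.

62.5

N = 12.
Strictly below 414: 7. Equal to 414: 1.
PR = (7 + 0.5·1)/12 × 100 = 62.5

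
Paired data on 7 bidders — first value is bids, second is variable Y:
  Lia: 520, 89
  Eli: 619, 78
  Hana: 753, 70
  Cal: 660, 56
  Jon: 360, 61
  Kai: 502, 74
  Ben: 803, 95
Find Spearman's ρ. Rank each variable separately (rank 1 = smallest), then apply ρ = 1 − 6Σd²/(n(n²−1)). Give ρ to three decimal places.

0.286

Ranks of variable 1: 3, 4, 6, 5, 1, 2, 7
Ranks of variable 2: 6, 5, 3, 1, 2, 4, 7
d = r₁ − r₂: -3, -1, 3, 4, -1, -2, 0
d²: 9, 1, 9, 16, 1, 4, 0; Σd² = 40
ρ = 1 − 6·40/(7·48) = 1 − 240/336 = 0.286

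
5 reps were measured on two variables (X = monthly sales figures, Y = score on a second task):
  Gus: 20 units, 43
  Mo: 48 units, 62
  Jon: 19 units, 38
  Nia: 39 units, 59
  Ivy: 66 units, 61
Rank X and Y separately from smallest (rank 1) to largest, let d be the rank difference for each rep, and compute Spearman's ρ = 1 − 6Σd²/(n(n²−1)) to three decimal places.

0.900

Ranks of variable 1: 2, 4, 1, 3, 5
Ranks of variable 2: 2, 5, 1, 3, 4
d = r₁ − r₂: 0, -1, 0, 0, 1
d²: 0, 1, 0, 0, 1; Σd² = 2
ρ = 1 − 6·2/(5·24) = 1 − 12/120 = 0.900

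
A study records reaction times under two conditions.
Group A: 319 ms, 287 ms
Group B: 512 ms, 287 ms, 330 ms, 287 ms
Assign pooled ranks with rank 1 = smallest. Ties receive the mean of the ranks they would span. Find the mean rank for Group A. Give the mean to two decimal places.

Sorted (ascending): 287, 287, 287, 319, 330, 512
The 3 values of 287 occupy positions 1–3 → average rank 2.
Group A values → pooled ranks: 319→4, 287→2
Mean rank = (4 + 2) / 2 = 3.00

3.00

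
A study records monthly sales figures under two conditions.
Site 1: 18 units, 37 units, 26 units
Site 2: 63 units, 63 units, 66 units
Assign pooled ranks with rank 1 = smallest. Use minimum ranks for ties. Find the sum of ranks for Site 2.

Sorted (ascending): 18, 26, 37, 63, 63, 66
The 2 values of 63 occupy positions 4–5 → each gets rank 4.
Site 2 values → pooled ranks: 63→4, 63→4, 66→6
Rank sum = 4 + 4 + 6 = 14

14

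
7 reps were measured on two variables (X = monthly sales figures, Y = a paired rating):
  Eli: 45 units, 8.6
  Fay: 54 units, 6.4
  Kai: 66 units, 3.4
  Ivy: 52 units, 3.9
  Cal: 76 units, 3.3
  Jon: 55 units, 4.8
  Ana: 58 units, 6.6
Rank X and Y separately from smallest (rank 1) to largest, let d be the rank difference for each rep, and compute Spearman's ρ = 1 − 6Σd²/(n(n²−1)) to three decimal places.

Ranks of variable 1: 1, 3, 6, 2, 7, 4, 5
Ranks of variable 2: 7, 5, 2, 3, 1, 4, 6
d = r₁ − r₂: -6, -2, 4, -1, 6, 0, -1
d²: 36, 4, 16, 1, 36, 0, 1; Σd² = 94
ρ = 1 − 6·94/(7·48) = 1 − 564/336 = -0.679

-0.679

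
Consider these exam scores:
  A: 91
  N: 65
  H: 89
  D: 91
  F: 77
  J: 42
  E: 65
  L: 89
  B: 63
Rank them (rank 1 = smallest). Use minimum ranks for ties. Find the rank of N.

3

Sorted (ascending): 42, 63, 65, 65, 77, 89, 89, 91, 91
The 2 values of 65 occupy positions 3–4 → each gets rank 3.
The 2 values of 89 occupy positions 6–7 → each gets rank 6.
The 2 values of 91 occupy positions 8–9 → each gets rank 8.
N has value 65 → rank 3.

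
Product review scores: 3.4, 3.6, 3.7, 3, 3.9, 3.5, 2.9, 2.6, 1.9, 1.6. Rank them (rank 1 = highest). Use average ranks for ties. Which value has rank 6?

Sorted (descending): 3.9, 3.7, 3.6, 3.5, 3.4, 3, 2.9, 2.6, 1.9, 1.6
No ties — each value takes its position as its rank.
Rank 6 → value 3.

3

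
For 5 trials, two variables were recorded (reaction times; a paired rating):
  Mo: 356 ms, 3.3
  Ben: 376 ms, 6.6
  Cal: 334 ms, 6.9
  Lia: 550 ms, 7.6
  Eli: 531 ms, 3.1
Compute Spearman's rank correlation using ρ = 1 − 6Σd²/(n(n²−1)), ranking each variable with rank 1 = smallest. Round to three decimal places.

0.100

Ranks of variable 1: 2, 3, 1, 5, 4
Ranks of variable 2: 2, 3, 4, 5, 1
d = r₁ − r₂: 0, 0, -3, 0, 3
d²: 0, 0, 9, 0, 9; Σd² = 18
ρ = 1 − 6·18/(5·24) = 1 − 108/120 = 0.100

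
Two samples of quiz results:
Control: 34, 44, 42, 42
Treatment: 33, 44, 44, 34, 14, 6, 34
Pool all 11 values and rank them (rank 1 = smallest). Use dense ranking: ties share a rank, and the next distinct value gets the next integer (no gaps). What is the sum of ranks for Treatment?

Sorted (ascending): 6, 14, 33, 34, 34, 34, 42, 42, 44, 44, 44
The 3 values of 34 share dense rank 4.
The 2 values of 42 share dense rank 5.
The 3 values of 44 share dense rank 6.
Remaining distinct values take the next consecutive integers.
Treatment values → pooled ranks: 33→3, 44→6, 44→6, 34→4, 14→2, 6→1, 34→4
Rank sum = 3 + 6 + 6 + 4 + 2 + 1 + 4 = 26

26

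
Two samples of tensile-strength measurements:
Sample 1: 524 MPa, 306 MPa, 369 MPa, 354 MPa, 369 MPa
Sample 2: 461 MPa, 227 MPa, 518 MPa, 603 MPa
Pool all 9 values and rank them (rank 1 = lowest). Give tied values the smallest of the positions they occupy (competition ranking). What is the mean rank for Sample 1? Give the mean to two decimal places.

Sorted (ascending): 227, 306, 354, 369, 369, 461, 518, 524, 603
The 2 values of 369 occupy positions 4–5 → each gets rank 4.
Sample 1 values → pooled ranks: 524→8, 306→2, 369→4, 354→3, 369→4
Mean rank = (8 + 2 + 4 + 3 + 4) / 5 = 4.20

4.20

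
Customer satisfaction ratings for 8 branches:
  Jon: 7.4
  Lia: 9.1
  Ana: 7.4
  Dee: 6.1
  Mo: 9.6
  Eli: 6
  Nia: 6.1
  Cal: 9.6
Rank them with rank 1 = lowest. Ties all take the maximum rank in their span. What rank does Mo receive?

8

Sorted (ascending): 6, 6.1, 6.1, 7.4, 7.4, 9.1, 9.6, 9.6
The 2 values of 6.1 occupy positions 2–3 → each gets rank 3.
The 2 values of 7.4 occupy positions 4–5 → each gets rank 5.
The 2 values of 9.6 occupy positions 7–8 → each gets rank 8.
Mo has value 9.6 → rank 8.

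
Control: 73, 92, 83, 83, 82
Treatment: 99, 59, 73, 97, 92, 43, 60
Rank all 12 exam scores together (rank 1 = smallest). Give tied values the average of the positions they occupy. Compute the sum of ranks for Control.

35

Sorted (ascending): 43, 59, 60, 73, 73, 82, 83, 83, 92, 92, 97, 99
The 2 values of 73 occupy positions 4–5 → average rank (4+5)/2 = 4.5.
The 2 values of 83 occupy positions 7–8 → average rank (7+8)/2 = 7.5.
The 2 values of 92 occupy positions 9–10 → average rank (9+10)/2 = 9.5.
Control values → pooled ranks: 73→4.5, 92→9.5, 83→7.5, 83→7.5, 82→6
Rank sum = 4.5 + 9.5 + 7.5 + 7.5 + 6 = 35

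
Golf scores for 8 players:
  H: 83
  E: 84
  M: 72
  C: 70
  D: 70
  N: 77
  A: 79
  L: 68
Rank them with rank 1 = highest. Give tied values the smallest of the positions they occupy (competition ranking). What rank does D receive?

6

Sorted (descending): 84, 83, 79, 77, 72, 70, 70, 68
The 2 values of 70 occupy positions 6–7 → each gets rank 6.
D has value 70 → rank 6.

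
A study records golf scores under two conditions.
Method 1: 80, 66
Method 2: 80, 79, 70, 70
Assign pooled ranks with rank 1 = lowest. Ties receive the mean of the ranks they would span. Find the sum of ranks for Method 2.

Sorted (ascending): 66, 70, 70, 79, 80, 80
The 2 values of 70 occupy positions 2–3 → average rank (2+3)/2 = 2.5.
The 2 values of 80 occupy positions 5–6 → average rank (5+6)/2 = 5.5.
Method 2 values → pooled ranks: 80→5.5, 79→4, 70→2.5, 70→2.5
Rank sum = 5.5 + 4 + 2.5 + 2.5 = 14.5

14.5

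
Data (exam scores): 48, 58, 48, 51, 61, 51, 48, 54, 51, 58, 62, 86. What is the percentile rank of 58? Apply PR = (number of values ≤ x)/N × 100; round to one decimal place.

N = 12.
Strictly below 58: 7. Equal to 58: 2.
PR = 9/12 × 100 = 75.0

75.0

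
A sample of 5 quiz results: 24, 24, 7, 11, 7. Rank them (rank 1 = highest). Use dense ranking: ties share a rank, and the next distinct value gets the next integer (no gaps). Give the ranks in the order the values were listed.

1, 1, 3, 2, 3

Sorted (descending): 24, 24, 11, 7, 7
The 2 values of 24 share dense rank 1.
The 2 values of 7 share dense rank 3.
Remaining distinct values take the next consecutive integers.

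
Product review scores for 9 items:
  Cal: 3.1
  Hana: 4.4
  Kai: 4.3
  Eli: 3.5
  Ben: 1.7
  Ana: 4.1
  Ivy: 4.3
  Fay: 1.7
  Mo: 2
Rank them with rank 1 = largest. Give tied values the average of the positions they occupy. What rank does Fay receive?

8.5

Sorted (descending): 4.4, 4.3, 4.3, 4.1, 3.5, 3.1, 2, 1.7, 1.7
The 2 values of 4.3 occupy positions 2–3 → average rank (2+3)/2 = 2.5.
The 2 values of 1.7 occupy positions 8–9 → average rank (8+9)/2 = 8.5.
Fay has value 1.7 → rank 8.5.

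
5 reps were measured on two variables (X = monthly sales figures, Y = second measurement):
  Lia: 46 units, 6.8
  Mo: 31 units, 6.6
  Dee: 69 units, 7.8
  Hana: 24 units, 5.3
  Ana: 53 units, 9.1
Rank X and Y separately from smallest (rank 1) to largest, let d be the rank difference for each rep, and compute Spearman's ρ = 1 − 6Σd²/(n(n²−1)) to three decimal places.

Ranks of variable 1: 3, 2, 5, 1, 4
Ranks of variable 2: 3, 2, 4, 1, 5
d = r₁ − r₂: 0, 0, 1, 0, -1
d²: 0, 0, 1, 0, 1; Σd² = 2
ρ = 1 − 6·2/(5·24) = 1 − 12/120 = 0.900

0.900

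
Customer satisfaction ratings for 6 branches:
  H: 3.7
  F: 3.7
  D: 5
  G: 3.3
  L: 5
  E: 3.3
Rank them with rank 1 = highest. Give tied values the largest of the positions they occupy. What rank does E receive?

Sorted (descending): 5, 5, 3.7, 3.7, 3.3, 3.3
The 2 values of 5 occupy positions 1–2 → each gets rank 2.
The 2 values of 3.7 occupy positions 3–4 → each gets rank 4.
The 2 values of 3.3 occupy positions 5–6 → each gets rank 6.
E has value 3.3 → rank 6.

6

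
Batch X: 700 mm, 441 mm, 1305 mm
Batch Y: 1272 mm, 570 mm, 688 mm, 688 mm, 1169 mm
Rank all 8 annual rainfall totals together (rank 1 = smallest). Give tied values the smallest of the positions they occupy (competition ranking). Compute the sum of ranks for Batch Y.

21

Sorted (ascending): 441, 570, 688, 688, 700, 1169, 1272, 1305
The 2 values of 688 occupy positions 3–4 → each gets rank 3.
Batch Y values → pooled ranks: 1272→7, 570→2, 688→3, 688→3, 1169→6
Rank sum = 7 + 2 + 3 + 3 + 6 = 21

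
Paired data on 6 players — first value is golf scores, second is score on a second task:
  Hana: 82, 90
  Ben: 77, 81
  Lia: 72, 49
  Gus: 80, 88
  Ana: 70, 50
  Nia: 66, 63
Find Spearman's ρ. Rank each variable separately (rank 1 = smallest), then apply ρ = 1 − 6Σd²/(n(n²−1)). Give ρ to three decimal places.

Ranks of variable 1: 6, 4, 3, 5, 2, 1
Ranks of variable 2: 6, 4, 1, 5, 2, 3
d = r₁ − r₂: 0, 0, 2, 0, 0, -2
d²: 0, 0, 4, 0, 0, 4; Σd² = 8
ρ = 1 − 6·8/(6·35) = 1 − 48/210 = 0.771

0.771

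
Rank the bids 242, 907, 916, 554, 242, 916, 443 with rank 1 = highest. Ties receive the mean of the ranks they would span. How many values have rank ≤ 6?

5

Sorted (descending): 916, 916, 907, 554, 443, 242, 242
The 2 values of 916 occupy positions 1–2 → average rank (1+2)/2 = 1.5.
The 2 values of 242 occupy positions 6–7 → average rank (6+7)/2 = 6.5.
Ranks ≤ 6: {1.5, 1.5, 3, 4, 5} → 5 values.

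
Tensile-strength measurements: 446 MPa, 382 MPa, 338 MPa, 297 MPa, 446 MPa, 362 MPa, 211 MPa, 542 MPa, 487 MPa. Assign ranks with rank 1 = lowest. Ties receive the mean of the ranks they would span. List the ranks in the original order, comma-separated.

6.5, 5, 3, 2, 6.5, 4, 1, 9, 8

Sorted (ascending): 211, 297, 338, 362, 382, 446, 446, 487, 542
The 2 values of 446 occupy positions 6–7 → average rank (6+7)/2 = 6.5.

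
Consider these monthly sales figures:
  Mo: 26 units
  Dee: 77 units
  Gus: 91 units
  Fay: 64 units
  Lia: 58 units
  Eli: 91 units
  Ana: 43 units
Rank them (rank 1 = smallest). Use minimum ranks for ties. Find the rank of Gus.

Sorted (ascending): 26, 43, 58, 64, 77, 91, 91
The 2 values of 91 occupy positions 6–7 → each gets rank 6.
Gus has value 91 units → rank 6.

6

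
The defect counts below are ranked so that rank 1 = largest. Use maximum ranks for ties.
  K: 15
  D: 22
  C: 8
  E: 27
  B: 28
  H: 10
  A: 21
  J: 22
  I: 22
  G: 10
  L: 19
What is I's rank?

Sorted (descending): 28, 27, 22, 22, 22, 21, 19, 15, 10, 10, 8
The 3 values of 22 occupy positions 3–5 → each gets rank 5.
The 2 values of 10 occupy positions 9–10 → each gets rank 10.
I has value 22 → rank 5.

5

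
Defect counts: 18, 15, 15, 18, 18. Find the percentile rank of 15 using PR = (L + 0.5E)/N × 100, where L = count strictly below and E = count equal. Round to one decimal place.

20.0

N = 5.
Strictly below 15: 0. Equal to 15: 2.
PR = (0 + 0.5·2)/5 × 100 = 20.0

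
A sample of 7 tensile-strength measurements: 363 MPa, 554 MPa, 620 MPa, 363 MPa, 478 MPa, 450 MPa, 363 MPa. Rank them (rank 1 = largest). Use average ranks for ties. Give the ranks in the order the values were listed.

6, 2, 1, 6, 3, 4, 6

Sorted (descending): 620, 554, 478, 450, 363, 363, 363
The 3 values of 363 occupy positions 5–7 → average rank 6.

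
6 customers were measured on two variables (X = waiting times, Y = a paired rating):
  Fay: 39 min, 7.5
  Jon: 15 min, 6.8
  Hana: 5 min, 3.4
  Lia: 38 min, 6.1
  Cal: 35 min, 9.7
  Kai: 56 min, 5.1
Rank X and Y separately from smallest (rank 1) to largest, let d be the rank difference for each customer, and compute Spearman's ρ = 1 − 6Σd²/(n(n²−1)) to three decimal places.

Ranks of variable 1: 5, 2, 1, 4, 3, 6
Ranks of variable 2: 5, 4, 1, 3, 6, 2
d = r₁ − r₂: 0, -2, 0, 1, -3, 4
d²: 0, 4, 0, 1, 9, 16; Σd² = 30
ρ = 1 − 6·30/(6·35) = 1 − 180/210 = 0.143

0.143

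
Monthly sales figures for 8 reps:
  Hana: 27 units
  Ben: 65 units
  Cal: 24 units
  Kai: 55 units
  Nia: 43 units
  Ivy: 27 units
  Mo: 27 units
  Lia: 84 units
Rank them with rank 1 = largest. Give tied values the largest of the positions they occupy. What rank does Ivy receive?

Sorted (descending): 84, 65, 55, 43, 27, 27, 27, 24
The 3 values of 27 occupy positions 5–7 → each gets rank 7.
Ivy has value 27 units → rank 7.

7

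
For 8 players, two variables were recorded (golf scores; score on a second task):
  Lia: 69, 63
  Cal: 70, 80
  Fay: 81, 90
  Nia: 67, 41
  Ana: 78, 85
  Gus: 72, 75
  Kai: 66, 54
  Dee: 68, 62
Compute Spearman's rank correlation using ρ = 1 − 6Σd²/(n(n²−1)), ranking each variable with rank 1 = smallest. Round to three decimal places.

0.952

Ranks of variable 1: 4, 5, 8, 2, 7, 6, 1, 3
Ranks of variable 2: 4, 6, 8, 1, 7, 5, 2, 3
d = r₁ − r₂: 0, -1, 0, 1, 0, 1, -1, 0
d²: 0, 1, 0, 1, 0, 1, 1, 0; Σd² = 4
ρ = 1 − 6·4/(8·63) = 1 − 24/504 = 0.952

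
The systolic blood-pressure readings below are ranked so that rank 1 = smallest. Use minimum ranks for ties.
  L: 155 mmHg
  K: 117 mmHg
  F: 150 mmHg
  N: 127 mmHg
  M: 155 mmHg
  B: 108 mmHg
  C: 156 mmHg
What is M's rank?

Sorted (ascending): 108, 117, 127, 150, 155, 155, 156
The 2 values of 155 occupy positions 5–6 → each gets rank 5.
M has value 155 mmHg → rank 5.

5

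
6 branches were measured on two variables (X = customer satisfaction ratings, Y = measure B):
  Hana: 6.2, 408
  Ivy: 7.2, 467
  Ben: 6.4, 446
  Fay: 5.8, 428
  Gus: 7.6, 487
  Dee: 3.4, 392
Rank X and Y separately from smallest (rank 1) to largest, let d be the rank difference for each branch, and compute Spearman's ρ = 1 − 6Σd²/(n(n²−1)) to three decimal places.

0.943

Ranks of variable 1: 3, 5, 4, 2, 6, 1
Ranks of variable 2: 2, 5, 4, 3, 6, 1
d = r₁ − r₂: 1, 0, 0, -1, 0, 0
d²: 1, 0, 0, 1, 0, 0; Σd² = 2
ρ = 1 − 6·2/(6·35) = 1 − 12/210 = 0.943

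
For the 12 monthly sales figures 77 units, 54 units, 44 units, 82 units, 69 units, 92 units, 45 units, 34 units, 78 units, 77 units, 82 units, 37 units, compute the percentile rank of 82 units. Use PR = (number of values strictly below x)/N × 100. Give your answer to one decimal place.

N = 12.
Strictly below 82: 9. Equal to 82: 2.
PR = 9/12 × 100 = 75.0

75.0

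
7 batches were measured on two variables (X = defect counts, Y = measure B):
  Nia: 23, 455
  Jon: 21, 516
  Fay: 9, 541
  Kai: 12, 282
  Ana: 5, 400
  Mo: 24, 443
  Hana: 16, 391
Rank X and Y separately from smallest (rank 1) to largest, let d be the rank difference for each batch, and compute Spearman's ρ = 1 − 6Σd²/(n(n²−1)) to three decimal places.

Ranks of variable 1: 6, 5, 2, 3, 1, 7, 4
Ranks of variable 2: 5, 6, 7, 1, 3, 4, 2
d = r₁ − r₂: 1, -1, -5, 2, -2, 3, 2
d²: 1, 1, 25, 4, 4, 9, 4; Σd² = 48
ρ = 1 − 6·48/(7·48) = 1 − 288/336 = 0.143

0.143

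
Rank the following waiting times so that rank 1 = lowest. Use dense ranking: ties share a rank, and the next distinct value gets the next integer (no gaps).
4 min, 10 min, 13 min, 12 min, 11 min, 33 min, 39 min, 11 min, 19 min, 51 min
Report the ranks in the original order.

1, 2, 5, 4, 3, 7, 8, 3, 6, 9

Sorted (ascending): 4, 10, 11, 11, 12, 13, 19, 33, 39, 51
The 2 values of 11 share dense rank 3.
Remaining distinct values take the next consecutive integers.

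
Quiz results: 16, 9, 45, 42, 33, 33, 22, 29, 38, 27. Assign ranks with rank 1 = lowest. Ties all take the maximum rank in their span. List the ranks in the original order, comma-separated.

Sorted (ascending): 9, 16, 22, 27, 29, 33, 33, 38, 42, 45
The 2 values of 33 occupy positions 6–7 → each gets rank 7.

2, 1, 10, 9, 7, 7, 3, 5, 8, 4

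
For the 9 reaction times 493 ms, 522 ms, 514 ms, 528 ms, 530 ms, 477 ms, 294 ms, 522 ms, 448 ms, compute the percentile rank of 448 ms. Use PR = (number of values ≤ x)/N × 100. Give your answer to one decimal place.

22.2

N = 9.
Strictly below 448: 1. Equal to 448: 1.
PR = 2/9 × 100 = 22.2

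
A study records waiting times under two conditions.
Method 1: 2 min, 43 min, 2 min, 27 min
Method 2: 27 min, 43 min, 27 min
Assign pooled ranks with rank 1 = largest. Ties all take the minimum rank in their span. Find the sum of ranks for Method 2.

7

Sorted (descending): 43, 43, 27, 27, 27, 2, 2
The 2 values of 43 occupy positions 1–2 → each gets rank 1.
The 3 values of 27 occupy positions 3–5 → each gets rank 3.
The 2 values of 2 occupy positions 6–7 → each gets rank 6.
Method 2 values → pooled ranks: 27→3, 43→1, 27→3
Rank sum = 3 + 1 + 3 = 7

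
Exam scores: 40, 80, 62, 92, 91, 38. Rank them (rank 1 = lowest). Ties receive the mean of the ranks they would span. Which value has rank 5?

91

Sorted (ascending): 38, 40, 62, 80, 91, 92
No ties — each value takes its position as its rank.
Rank 5 → value 91.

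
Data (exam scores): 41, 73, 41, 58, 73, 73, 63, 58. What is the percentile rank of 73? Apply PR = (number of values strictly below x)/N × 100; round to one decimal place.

62.5

N = 8.
Strictly below 73: 5. Equal to 73: 3.
PR = 5/8 × 100 = 62.5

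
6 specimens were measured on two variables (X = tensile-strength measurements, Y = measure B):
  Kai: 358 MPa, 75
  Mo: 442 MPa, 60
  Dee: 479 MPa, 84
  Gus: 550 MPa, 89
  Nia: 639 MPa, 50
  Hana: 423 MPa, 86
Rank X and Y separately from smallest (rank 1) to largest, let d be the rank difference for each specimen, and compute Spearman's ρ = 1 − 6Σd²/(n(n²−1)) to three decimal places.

-0.143

Ranks of variable 1: 1, 3, 4, 5, 6, 2
Ranks of variable 2: 3, 2, 4, 6, 1, 5
d = r₁ − r₂: -2, 1, 0, -1, 5, -3
d²: 4, 1, 0, 1, 25, 9; Σd² = 40
ρ = 1 − 6·40/(6·35) = 1 − 240/210 = -0.143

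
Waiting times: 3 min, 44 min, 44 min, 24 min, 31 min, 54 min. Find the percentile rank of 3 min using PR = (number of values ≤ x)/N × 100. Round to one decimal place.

16.7

N = 6.
Strictly below 3: 0. Equal to 3: 1.
PR = 1/6 × 100 = 16.7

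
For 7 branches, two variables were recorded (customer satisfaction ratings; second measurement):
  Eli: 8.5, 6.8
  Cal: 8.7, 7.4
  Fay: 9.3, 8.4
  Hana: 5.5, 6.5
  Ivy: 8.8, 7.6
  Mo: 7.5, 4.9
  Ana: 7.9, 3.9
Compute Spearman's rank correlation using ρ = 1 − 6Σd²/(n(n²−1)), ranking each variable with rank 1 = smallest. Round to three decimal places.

Ranks of variable 1: 4, 5, 7, 1, 6, 2, 3
Ranks of variable 2: 4, 5, 7, 3, 6, 2, 1
d = r₁ − r₂: 0, 0, 0, -2, 0, 0, 2
d²: 0, 0, 0, 4, 0, 0, 4; Σd² = 8
ρ = 1 − 6·8/(7·48) = 1 − 48/336 = 0.857

0.857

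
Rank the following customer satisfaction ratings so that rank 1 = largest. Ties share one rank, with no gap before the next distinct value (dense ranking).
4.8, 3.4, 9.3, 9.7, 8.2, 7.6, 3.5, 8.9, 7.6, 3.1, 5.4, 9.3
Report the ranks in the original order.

7, 9, 2, 1, 4, 5, 8, 3, 5, 10, 6, 2

Sorted (descending): 9.7, 9.3, 9.3, 8.9, 8.2, 7.6, 7.6, 5.4, 4.8, 3.5, 3.4, 3.1
The 2 values of 9.3 share dense rank 2.
The 2 values of 7.6 share dense rank 5.
Remaining distinct values take the next consecutive integers.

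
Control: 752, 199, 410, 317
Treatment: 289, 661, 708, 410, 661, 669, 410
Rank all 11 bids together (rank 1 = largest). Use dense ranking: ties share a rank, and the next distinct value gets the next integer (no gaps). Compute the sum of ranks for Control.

20

Sorted (descending): 752, 708, 669, 661, 661, 410, 410, 410, 317, 289, 199
The 2 values of 661 share dense rank 4.
The 3 values of 410 share dense rank 5.
Remaining distinct values take the next consecutive integers.
Control values → pooled ranks: 752→1, 199→8, 410→5, 317→6
Rank sum = 1 + 8 + 5 + 6 = 20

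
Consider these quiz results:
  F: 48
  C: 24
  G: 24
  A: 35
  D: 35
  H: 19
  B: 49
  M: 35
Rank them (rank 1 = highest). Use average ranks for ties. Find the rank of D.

4

Sorted (descending): 49, 48, 35, 35, 35, 24, 24, 19
The 3 values of 35 occupy positions 3–5 → average rank 4.
The 2 values of 24 occupy positions 6–7 → average rank (6+7)/2 = 6.5.
D has value 35 → rank 4.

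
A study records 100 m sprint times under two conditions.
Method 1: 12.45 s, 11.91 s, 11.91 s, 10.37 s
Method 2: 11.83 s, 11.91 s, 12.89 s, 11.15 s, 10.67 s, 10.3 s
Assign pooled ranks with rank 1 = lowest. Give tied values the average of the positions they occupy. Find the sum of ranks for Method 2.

30

Sorted (ascending): 10.3, 10.37, 10.67, 11.15, 11.83, 11.91, 11.91, 11.91, 12.45, 12.89
The 3 values of 11.91 occupy positions 6–8 → average rank 7.
Method 2 values → pooled ranks: 11.83→5, 11.91→7, 12.89→10, 11.15→4, 10.67→3, 10.3→1
Rank sum = 5 + 7 + 10 + 4 + 3 + 1 = 30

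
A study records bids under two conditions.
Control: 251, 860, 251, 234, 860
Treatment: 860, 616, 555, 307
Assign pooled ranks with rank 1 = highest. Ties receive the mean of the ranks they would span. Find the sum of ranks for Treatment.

17

Sorted (descending): 860, 860, 860, 616, 555, 307, 251, 251, 234
The 3 values of 860 occupy positions 1–3 → average rank 2.
The 2 values of 251 occupy positions 7–8 → average rank (7+8)/2 = 7.5.
Treatment values → pooled ranks: 860→2, 616→4, 555→5, 307→6
Rank sum = 2 + 4 + 5 + 6 = 17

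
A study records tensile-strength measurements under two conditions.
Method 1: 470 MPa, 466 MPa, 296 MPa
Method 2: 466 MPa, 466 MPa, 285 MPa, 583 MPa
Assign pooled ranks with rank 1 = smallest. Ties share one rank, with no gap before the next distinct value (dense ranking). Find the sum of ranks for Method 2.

12

Sorted (ascending): 285, 296, 466, 466, 466, 470, 583
The 3 values of 466 share dense rank 3.
Remaining distinct values take the next consecutive integers.
Method 2 values → pooled ranks: 466→3, 466→3, 285→1, 583→5
Rank sum = 3 + 3 + 1 + 5 = 12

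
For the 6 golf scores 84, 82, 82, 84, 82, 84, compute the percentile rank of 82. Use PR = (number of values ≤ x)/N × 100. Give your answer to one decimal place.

50.0

N = 6.
Strictly below 82: 0. Equal to 82: 3.
PR = 3/6 × 100 = 50.0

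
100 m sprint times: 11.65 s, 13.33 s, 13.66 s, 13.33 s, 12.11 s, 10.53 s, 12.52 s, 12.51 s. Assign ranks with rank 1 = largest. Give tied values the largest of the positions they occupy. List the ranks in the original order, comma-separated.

7, 3, 1, 3, 6, 8, 4, 5

Sorted (descending): 13.66, 13.33, 13.33, 12.52, 12.51, 12.11, 11.65, 10.53
The 2 values of 13.33 occupy positions 2–3 → each gets rank 3.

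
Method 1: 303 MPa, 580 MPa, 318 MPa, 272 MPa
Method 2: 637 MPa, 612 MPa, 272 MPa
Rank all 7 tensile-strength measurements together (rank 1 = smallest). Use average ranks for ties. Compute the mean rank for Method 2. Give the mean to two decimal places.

4.83

Sorted (ascending): 272, 272, 303, 318, 580, 612, 637
The 2 values of 272 occupy positions 1–2 → average rank (1+2)/2 = 1.5.
Method 2 values → pooled ranks: 637→7, 612→6, 272→1.5
Mean rank = (7 + 6 + 1.5) / 3 = 4.83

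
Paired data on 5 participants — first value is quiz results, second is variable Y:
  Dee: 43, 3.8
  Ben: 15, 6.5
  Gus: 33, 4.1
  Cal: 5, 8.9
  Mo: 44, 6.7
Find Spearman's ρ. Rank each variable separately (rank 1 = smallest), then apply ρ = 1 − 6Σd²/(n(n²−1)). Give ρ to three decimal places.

Ranks of variable 1: 4, 2, 3, 1, 5
Ranks of variable 2: 1, 3, 2, 5, 4
d = r₁ − r₂: 3, -1, 1, -4, 1
d²: 9, 1, 1, 16, 1; Σd² = 28
ρ = 1 − 6·28/(5·24) = 1 − 168/120 = -0.400

-0.400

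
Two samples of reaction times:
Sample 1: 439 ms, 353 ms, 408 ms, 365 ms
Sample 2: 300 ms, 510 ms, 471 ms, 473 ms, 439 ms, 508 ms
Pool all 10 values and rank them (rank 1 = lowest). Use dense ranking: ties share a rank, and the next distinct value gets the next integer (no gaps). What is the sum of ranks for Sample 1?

Sorted (ascending): 300, 353, 365, 408, 439, 439, 471, 473, 508, 510
The 2 values of 439 share dense rank 5.
Remaining distinct values take the next consecutive integers.
Sample 1 values → pooled ranks: 439→5, 353→2, 408→4, 365→3
Rank sum = 5 + 2 + 4 + 3 = 14

14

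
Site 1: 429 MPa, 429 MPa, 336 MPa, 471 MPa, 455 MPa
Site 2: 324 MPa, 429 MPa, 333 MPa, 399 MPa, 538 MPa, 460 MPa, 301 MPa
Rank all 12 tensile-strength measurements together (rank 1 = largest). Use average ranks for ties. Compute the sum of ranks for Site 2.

51

Sorted (descending): 538, 471, 460, 455, 429, 429, 429, 399, 336, 333, 324, 301
The 3 values of 429 occupy positions 5–7 → average rank 6.
Site 2 values → pooled ranks: 324→11, 429→6, 333→10, 399→8, 538→1, 460→3, 301→12
Rank sum = 11 + 6 + 10 + 8 + 1 + 3 + 12 = 51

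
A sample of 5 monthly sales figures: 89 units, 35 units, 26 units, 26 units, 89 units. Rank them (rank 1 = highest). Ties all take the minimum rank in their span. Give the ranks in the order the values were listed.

1, 3, 4, 4, 1

Sorted (descending): 89, 89, 35, 26, 26
The 2 values of 89 occupy positions 1–2 → each gets rank 1.
The 2 values of 26 occupy positions 4–5 → each gets rank 4.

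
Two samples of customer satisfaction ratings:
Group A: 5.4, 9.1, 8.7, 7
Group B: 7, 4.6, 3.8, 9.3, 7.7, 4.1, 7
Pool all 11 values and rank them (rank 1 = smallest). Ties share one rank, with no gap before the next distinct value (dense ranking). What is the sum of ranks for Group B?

Sorted (ascending): 3.8, 4.1, 4.6, 5.4, 7, 7, 7, 7.7, 8.7, 9.1, 9.3
The 3 values of 7 share dense rank 5.
Remaining distinct values take the next consecutive integers.
Group B values → pooled ranks: 7→5, 4.6→3, 3.8→1, 9.3→9, 7.7→6, 4.1→2, 7→5
Rank sum = 5 + 3 + 1 + 9 + 6 + 2 + 5 = 31

31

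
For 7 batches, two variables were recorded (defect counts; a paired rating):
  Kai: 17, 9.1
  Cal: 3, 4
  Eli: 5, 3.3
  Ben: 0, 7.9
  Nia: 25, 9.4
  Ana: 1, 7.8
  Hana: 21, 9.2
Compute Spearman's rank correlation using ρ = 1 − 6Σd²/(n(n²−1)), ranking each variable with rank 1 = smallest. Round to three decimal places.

Ranks of variable 1: 5, 3, 4, 1, 7, 2, 6
Ranks of variable 2: 5, 2, 1, 4, 7, 3, 6
d = r₁ − r₂: 0, 1, 3, -3, 0, -1, 0
d²: 0, 1, 9, 9, 0, 1, 0; Σd² = 20
ρ = 1 − 6·20/(7·48) = 1 − 120/336 = 0.643

0.643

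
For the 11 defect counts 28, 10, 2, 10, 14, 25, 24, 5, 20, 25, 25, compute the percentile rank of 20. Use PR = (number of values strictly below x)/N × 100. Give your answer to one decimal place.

45.5

N = 11.
Strictly below 20: 5. Equal to 20: 1.
PR = 5/11 × 100 = 45.5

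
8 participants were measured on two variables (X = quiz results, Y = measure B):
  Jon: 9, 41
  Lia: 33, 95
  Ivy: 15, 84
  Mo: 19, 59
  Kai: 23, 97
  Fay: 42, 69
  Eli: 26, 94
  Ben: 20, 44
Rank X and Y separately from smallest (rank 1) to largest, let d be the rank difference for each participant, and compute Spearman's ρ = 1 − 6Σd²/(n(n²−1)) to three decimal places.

0.548

Ranks of variable 1: 1, 7, 2, 3, 5, 8, 6, 4
Ranks of variable 2: 1, 7, 5, 3, 8, 4, 6, 2
d = r₁ − r₂: 0, 0, -3, 0, -3, 4, 0, 2
d²: 0, 0, 9, 0, 9, 16, 0, 4; Σd² = 38
ρ = 1 − 6·38/(8·63) = 1 − 228/504 = 0.548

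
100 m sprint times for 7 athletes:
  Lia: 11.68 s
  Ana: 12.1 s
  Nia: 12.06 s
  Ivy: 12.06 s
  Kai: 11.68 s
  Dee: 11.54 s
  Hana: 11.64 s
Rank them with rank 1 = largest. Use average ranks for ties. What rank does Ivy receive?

2.5

Sorted (descending): 12.1, 12.06, 12.06, 11.68, 11.68, 11.64, 11.54
The 2 values of 12.06 occupy positions 2–3 → average rank (2+3)/2 = 2.5.
The 2 values of 11.68 occupy positions 4–5 → average rank (4+5)/2 = 4.5.
Ivy has value 12.06 s → rank 2.5.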